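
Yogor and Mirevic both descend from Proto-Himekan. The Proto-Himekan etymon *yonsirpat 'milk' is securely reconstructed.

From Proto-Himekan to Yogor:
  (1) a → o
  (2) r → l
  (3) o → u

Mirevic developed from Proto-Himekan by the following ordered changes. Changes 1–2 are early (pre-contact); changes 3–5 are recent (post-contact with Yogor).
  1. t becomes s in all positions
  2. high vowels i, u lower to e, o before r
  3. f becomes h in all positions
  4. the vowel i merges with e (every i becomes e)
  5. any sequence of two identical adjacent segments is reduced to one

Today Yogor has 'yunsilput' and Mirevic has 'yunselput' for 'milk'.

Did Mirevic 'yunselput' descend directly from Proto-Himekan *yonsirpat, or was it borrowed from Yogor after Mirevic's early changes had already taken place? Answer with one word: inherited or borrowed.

If inherited, *yonsirpat would pass through all of Mirevic's changes:
Mirevic: *yonsirpat
  yonsirpat → yonsirpas   [unconditioned shift]
  yonsirpas → yonserpas   [pre-rhotic lowering]
  yonserpas (rule 3 does not apply)
  yonserpas (rule 4 does not apply)
  yonserpas (rule 5 does not apply)
  giving Mirevic yonserpas.
If borrowed from Yogor 'yunsilput' after the early changes, it would undergo only the recent ones:
  rule 3 (unconditioned shift): no change (yunsilput)
  rule 4 (vowel merger): yunsilput → yunselput
  rule 5 (degemination): no change (yunselput)
  ⇒ as a loan: yunselput
Mirevic 'yunselput' matches the loan outcome 'yunselput', not the inherited 'yonserpas' — it skipped the early Mirevic changes, so it was borrowed from Yogor.

borrowed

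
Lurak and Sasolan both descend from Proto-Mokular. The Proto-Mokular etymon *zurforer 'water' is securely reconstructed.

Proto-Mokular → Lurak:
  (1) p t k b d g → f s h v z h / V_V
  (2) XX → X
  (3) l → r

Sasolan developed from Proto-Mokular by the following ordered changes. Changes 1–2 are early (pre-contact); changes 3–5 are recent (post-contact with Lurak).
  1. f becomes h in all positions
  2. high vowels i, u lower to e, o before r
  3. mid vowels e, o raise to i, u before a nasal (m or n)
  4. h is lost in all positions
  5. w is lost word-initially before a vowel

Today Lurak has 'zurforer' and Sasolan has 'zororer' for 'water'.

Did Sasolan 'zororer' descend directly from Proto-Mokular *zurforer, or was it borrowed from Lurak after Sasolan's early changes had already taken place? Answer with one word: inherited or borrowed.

inherited

If inherited, *zurforer would pass through all of Sasolan's changes:
Sasolan: *zurforer > zurhorer > zorhorer > zororer  (by unconditioned shift, pre-rhotic lowering, h-loss)
If borrowed from Lurak 'zurforer' after the early changes, it would undergo only the recent ones:
  rule 3 (pre-nasal raising): no change (zurforer)
  rule 4 (h-loss): no change (zurforer)
  rule 5 (glide loss): no change (zurforer)
  ⇒ as a loan: zurforer
Sasolan 'zororer' matches the inherited outcome exactly, so it is an inherited cognate, not a loan.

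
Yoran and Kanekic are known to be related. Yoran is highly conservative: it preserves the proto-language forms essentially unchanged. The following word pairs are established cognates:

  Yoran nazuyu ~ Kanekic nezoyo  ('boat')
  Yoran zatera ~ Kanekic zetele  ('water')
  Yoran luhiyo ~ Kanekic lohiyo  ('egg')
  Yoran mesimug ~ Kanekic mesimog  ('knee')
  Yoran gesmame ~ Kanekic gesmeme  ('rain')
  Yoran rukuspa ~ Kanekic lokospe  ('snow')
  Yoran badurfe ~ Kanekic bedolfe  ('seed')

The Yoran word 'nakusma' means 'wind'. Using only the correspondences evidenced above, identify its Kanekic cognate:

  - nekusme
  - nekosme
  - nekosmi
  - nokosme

nekosme

nazuyu ~ nezoyo, zatera ~ zetele — Yoran a corresponds to Kanekic e after a consonant, before a consonant other than r, m, n, p, b, f, v.
nazuyu ~ nezoyo, luhiyo ~ lohiyo — Yoran u corresponds to Kanekic o after a consonant, before a consonant other than r, m, n, p, b, f, v.
zatera ~ zetele, rukuspa ~ lokospe — Yoran a corresponds to Kanekic e word-finally.
Applying these to Yoran 'nakusma':
  nakusma → nekusma   (a→e after a consonant, before a consonant other than r, m, n, p, b, f, v)
  nekusma → nekosma   (u→o after a consonant, before a consonant other than r, m, n, p, b, f, v)
  nekosma → nekosme   (a→e word-finally)
So the Kanekic cognate is 'nekosme'.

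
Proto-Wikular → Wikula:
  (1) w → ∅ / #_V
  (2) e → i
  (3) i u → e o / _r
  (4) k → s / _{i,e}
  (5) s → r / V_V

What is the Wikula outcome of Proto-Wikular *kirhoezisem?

serhoizirim

Wikula: start from *kirhoezisem.
  rule 1: no change — kirhoezisem
  rule 2 (vowel merger): kirhoezisem → kirhoizisim
  rule 3 (pre-rhotic lowering): kirhoizisim → kerhoizisim
  rule 4 (palatalisation): kerhoizisim → serhoizisim
  rule 5 (rhotacism): serhoizisim → serhoizirim
  ⇒ Wikula serhoizirim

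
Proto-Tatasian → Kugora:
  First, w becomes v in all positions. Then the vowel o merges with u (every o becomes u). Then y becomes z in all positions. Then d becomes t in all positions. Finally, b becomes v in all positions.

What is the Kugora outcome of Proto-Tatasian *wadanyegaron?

vatanzegarun

Kugora: *wadanyegaron
  wadanyegaron → vadanyegaron   [unconditioned shift]
  vadanyegaron → vadanyegarun   [vowel merger]
  vadanyegarun → vadanzegarun   [unconditioned shift]
  vadanzegarun → vatanzegarun   [unconditioned shift]
  vatanzegarun (rule 5 does not apply)
  giving Kugora vatanzegarun.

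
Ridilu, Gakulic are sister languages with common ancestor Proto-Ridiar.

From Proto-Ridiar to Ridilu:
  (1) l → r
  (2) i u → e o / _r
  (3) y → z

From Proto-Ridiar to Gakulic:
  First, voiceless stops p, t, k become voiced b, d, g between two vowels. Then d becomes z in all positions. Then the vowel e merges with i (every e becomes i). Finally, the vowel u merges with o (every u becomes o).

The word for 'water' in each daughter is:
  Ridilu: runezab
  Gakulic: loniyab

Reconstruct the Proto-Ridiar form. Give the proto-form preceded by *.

Position 1: Ridilu has r, Gakulic has l. Gakulic preserves l here (none of its changes turn any other segment into l), so the proto-segment is *l.
Position 2: Ridilu has u, Gakulic has o. Ridilu preserves u here (none of its changes turn any other segment into u), so the proto-segment is *u.
Position 4: Ridilu has e, Gakulic has i. Taking the neighbouring segments as reconstructed: Ridilu e can only go back to *e; Gakulic i could go back to *e or *i — the one source consistent with every daughter is *e.
This points to *luneyab. Verify forward in each daughter:
Ridilu: *luneyab
  luneyab → runeyab   [unconditioned shift]
  runeyab (rule 2 does not apply)
  runeyab → runezab   [unconditioned shift]
  giving Ridilu runezab.
Gakulic: *luneyab
  luneyab (rule 1 does not apply)
  luneyab (rule 2 does not apply)
  luneyab → luniyab   [vowel merger]
  luniyab → loniyab   [vowel merger]
  giving Gakulic loniyab.
*luneyab is the unique common source.

*luneyab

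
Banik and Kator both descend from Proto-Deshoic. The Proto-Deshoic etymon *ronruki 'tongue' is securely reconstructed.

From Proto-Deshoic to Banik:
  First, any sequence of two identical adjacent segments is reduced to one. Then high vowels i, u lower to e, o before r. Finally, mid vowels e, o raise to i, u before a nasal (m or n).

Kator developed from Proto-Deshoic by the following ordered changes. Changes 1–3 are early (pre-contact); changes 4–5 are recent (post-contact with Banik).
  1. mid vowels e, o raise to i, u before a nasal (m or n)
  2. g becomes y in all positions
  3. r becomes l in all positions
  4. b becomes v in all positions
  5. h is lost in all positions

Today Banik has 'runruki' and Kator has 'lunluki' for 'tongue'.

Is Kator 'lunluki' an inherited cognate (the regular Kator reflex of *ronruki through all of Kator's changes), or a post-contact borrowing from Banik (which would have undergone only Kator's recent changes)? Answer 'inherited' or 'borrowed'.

inherited

If inherited, *ronruki would pass through all of Kator's changes:
Kator: *ronruki > runruki > lunluki  (by pre-nasal raising, unconditioned shift)
If borrowed from Banik 'runruki' after the early changes, it would undergo only the recent ones:
  rule 4 (unconditioned shift): no change (runruki)
  rule 5 (h-loss): no change (runruki)
  ⇒ as a loan: runruki
Kator 'lunluki' matches the inherited outcome exactly, so it is an inherited cognate, not a loan.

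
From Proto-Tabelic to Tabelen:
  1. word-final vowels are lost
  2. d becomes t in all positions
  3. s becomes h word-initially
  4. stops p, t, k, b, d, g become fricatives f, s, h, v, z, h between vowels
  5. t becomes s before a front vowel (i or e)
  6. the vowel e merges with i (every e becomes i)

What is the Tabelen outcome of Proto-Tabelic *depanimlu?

sifaniml

Tabelen: start from *depanimlu.
  rule 1 (apocope): depanimlu → depaniml
  rule 2 (unconditioned shift): depaniml → tepaniml
  rule 3: no change — tepaniml
  rule 4 (intervocalic lenition): tepaniml → tefaniml
  rule 5 (palatalisation): tefaniml → sefaniml
  rule 6 (vowel merger): sefaniml → sifaniml
  ⇒ Tabelen sifaniml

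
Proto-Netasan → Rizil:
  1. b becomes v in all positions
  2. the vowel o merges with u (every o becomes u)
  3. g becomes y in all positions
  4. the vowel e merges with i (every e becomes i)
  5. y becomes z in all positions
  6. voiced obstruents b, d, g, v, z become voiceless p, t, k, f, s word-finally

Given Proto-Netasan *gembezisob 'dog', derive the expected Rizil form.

zimvizisuf

Rizil: *gembezisob
  gembezisob → gemvezisov   [unconditioned shift]
  gemvezisov → gemvezisuv   [vowel merger]
  gemvezisuv → yemvezisuv   [unconditioned shift]
  yemvezisuv → yimvizisuv   [vowel merger]
  yimvizisuv → zimvizisuv   [unconditioned shift]
  zimvizisuv → zimvizisuf   [final devoicing]
  giving Rizil zimvizisuf.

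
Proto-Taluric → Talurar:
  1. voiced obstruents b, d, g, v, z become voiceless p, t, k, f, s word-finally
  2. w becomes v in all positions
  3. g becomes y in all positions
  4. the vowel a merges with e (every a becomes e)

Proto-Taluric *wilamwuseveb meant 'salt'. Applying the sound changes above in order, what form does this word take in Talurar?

vilemvusevep

Talurar: *wilamwuseveb
  wilamwuseveb → wilamwusevep   [final devoicing]
  wilamwusevep → vilamvusevep   [unconditioned shift]
  vilamvusevep (rule 3 does not apply)
  vilamvusevep → vilemvusevep   [vowel merger]
  giving Talurar vilemvusevep.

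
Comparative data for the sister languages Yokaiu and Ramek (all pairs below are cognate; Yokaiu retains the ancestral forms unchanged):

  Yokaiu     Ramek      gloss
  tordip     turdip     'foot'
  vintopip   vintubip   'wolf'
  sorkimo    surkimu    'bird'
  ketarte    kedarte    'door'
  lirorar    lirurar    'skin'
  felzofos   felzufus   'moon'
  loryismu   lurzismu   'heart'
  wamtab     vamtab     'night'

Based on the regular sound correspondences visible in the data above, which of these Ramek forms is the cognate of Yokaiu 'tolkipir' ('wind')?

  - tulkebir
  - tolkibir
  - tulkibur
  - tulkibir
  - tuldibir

felzofos ~ felzufus — Yokaiu o corresponds to Ramek u after a consonant, before a consonant other than r, m, n, p, b, f, v.
vintopip ~ vintubip — Yokaiu p corresponds to Ramek b between vowels (before a front vowel).
Applying these to Yokaiu 'tolkipir':
  tolkipir → tulkipir   (o→u after a consonant, before a consonant other than r, m, n, p, b, f, v)
  tulkipir → tulkibir   (p→b between vowels (before a front vowel))
So the Ramek cognate is 'tulkibir'.

tulkibir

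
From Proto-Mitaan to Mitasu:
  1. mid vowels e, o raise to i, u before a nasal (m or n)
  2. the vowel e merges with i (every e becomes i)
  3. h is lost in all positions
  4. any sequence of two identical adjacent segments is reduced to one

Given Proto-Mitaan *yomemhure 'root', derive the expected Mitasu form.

yumimuri

Mitasu: *yomemhure
  yomemhure → yumimhure   [pre-nasal raising]
  yumimhure → yumimhuri   [vowel merger]
  yumimhuri → yumimuri   [h-loss]
  yumimuri (rule 4 does not apply)
  giving Mitasu yumimuri.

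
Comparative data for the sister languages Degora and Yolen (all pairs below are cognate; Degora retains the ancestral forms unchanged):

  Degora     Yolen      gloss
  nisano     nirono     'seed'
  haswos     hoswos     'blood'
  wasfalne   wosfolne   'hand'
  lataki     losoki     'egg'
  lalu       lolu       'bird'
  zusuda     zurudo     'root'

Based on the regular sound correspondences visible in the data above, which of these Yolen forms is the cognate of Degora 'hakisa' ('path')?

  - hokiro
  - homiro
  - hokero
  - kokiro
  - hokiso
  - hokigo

haswos ~ hoswos, wasfalne ~ wosfolne — Degora a corresponds to Yolen o after a consonant, before a consonant other than r, m, n, p, b, f, v.
nisano ~ nirono — Degora s corresponds to Yolen r between vowels (before a back vowel).
zusuda ~ zurudo — Degora a corresponds to Yolen o word-finally.
Applying these to Degora 'hakisa':
  hakisa → hokisa   (a→o after a consonant, before a consonant other than r, m, n, p, b, f, v)
  hokisa → hokira   (s→r between vowels (before a back vowel))
  hokira → hokiro   (a→o word-finally)
So the Yolen cognate is 'hokiro'.

hokiro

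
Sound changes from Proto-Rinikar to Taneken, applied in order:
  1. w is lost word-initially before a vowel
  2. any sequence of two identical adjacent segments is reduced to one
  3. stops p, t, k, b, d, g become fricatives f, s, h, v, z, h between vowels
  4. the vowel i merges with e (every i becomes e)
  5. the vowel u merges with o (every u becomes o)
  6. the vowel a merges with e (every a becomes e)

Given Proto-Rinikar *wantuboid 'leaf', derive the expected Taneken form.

Taneken: start from *wantuboid.
  rule 1 (glide loss): wantuboid → antuboid
  rule 2: no change — antuboid
  rule 3 (intervocalic lenition): antuboid → antuvoid
  rule 4 (vowel merger): antuvoid → antuvoed
  rule 5 (vowel merger): antuvoed → antovoed
  rule 6 (vowel merger): antovoed → entovoed
  ⇒ Taneken entovoed

entovoed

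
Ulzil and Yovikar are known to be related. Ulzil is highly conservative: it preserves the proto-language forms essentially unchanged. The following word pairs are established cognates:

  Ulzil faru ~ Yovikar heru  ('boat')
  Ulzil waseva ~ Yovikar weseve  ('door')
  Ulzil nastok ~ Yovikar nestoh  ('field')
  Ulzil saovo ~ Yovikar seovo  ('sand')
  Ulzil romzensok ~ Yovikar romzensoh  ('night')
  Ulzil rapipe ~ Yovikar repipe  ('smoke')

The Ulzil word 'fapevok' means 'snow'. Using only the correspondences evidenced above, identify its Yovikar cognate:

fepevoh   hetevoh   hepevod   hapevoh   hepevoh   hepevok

faru ~ heru — Ulzil f corresponds to Yovikar h word-initially before a back vowel.
rapipe ~ repipe — Ulzil a corresponds to Yovikar e after a consonant, before a labial obstruent.
nastok ~ nestoh, romzensok ~ romzensoh — Ulzil k corresponds to Yovikar h word-finally.
Applying these to Ulzil 'fapevok':
  fapevok → hapevok   (f→h word-initially before a back vowel)
  hapevok → hepevok   (a→e after a consonant, before a labial obstruent)
  hepevok → hepevoh   (k→h word-finally)
So the Yovikar cognate is 'hepevoh'.

hepevoh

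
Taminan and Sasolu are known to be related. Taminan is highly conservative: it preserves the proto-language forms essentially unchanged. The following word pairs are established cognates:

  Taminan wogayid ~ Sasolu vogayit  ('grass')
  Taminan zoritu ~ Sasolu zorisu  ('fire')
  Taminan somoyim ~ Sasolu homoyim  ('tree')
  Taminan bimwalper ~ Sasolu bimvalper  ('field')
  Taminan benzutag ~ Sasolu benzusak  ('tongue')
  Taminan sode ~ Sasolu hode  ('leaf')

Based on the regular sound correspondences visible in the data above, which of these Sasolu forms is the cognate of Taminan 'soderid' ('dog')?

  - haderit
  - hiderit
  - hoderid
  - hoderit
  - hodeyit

somoyim ~ homoyim, sode ~ hode — Taminan s corresponds to Sasolu h word-initially before a back vowel.
wogayid ~ vogayit — Taminan d corresponds to Sasolu t word-finally.
Applying these to Taminan 'soderid':
  soderid → hoderid   (s→h word-initially before a back vowel)
  hoderid → hoderit   (d→t word-finally)
So the Sasolu cognate is 'hoderit'.

hoderit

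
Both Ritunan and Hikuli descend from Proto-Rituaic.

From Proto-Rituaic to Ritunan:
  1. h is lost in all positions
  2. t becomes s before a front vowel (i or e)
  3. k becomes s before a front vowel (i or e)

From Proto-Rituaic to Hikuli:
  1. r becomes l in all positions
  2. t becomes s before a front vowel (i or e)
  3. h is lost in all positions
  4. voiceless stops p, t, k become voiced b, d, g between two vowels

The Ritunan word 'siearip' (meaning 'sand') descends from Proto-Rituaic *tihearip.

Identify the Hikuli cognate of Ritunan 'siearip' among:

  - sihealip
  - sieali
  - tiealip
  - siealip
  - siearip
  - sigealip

Hikuli: start from *tihearip.
  rule 1 (unconditioned shift): tihearip → tihealip
  rule 2 (palatalisation): tihealip → sihealip
  rule 3 (h-loss): sihealip → siealip
  rule 4: no change — siealip
  ⇒ Hikuli siealip

siealip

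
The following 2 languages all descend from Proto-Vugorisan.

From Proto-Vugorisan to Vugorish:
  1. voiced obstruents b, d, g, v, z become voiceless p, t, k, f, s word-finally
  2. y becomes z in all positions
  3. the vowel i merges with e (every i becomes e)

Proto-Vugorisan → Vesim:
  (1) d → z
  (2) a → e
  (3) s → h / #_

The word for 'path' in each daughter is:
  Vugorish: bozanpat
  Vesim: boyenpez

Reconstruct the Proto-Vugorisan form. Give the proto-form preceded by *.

*boyanpad

Position 7: Vugorish has a, Vesim has e. Vugorish preserves a here (none of its changes turn any other segment into a), so the proto-segment is *a.
Position 3: Vugorish has z, Vesim has y. Vesim preserves y here (none of its changes turn any other segment into y), so the proto-segment is *y.
Position 8: Vugorish has t, Vesim has z. Taking the neighbouring segments as reconstructed: Vugorish t could go back to *t or *d; Vesim z could go back to *d or *z — the one source consistent with every daughter is *d.
Continuing position by position gives *boyanpad; check it forward:
Vugorish: *boyanpad
  boyanpad → boyanpat   [final devoicing]
  boyanpat → bozanpat   [unconditioned shift]
  bozanpat (rule 3 does not apply)
  giving Vugorish bozanpat.
Vesim: *boyanpad
  boyanpad → boyanpaz   [unconditioned shift]
  boyanpaz → boyenpez   [vowel merger]
  boyenpez (rule 3 does not apply)
  giving Vesim boyenpez.
Only *boyanpad yields all of Vugorish bozanpat, Vesim boyenpez.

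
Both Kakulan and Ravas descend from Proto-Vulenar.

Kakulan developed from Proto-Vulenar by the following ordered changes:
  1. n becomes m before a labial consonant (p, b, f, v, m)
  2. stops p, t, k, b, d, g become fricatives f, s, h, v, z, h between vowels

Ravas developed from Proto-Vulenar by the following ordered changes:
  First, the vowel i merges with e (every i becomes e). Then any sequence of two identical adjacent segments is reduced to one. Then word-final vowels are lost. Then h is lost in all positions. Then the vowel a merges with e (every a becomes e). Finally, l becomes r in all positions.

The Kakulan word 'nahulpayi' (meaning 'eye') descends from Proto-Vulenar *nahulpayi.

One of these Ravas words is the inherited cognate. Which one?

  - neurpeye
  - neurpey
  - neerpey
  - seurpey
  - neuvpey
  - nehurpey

Ravas: *nahulpayi
  nahulpayi → nahulpaye   [vowel merger]
  nahulpaye (rule 2 does not apply)
  nahulpaye → nahulpay   [apocope]
  nahulpay → naulpay   [h-loss]
  naulpay → neulpey   [vowel merger]
  neulpey → neurpey   [unconditioned shift]
  giving Ravas neurpey.
The other candidates each miss or misapply at least one Ravas change.

neurpey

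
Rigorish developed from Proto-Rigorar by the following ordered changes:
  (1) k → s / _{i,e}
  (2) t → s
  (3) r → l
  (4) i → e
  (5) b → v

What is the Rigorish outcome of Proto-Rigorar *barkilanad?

valselanad

Rigorish: start from *barkilanad.
  rule 1 (palatalisation): barkilanad → barsilanad
  rule 2: no change — barsilanad
  rule 3 (unconditioned shift): barsilanad → balsilanad
  rule 4 (vowel merger): balsilanad → balselanad
  rule 5 (unconditioned shift): balselanad → valselanad
  ⇒ Rigorish valselanad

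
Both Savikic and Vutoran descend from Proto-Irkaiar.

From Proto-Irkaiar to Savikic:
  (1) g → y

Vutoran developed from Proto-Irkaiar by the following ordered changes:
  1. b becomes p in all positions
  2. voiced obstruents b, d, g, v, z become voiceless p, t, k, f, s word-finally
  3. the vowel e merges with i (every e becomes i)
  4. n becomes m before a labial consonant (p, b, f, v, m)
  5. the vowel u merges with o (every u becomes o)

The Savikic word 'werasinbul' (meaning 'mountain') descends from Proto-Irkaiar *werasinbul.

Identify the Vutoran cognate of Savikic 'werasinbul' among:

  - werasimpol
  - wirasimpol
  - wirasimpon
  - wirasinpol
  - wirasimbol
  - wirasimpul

Vutoran: start from *werasinbul.
  rule 1 (unconditioned shift): werasinbul → werasinpul
  rule 2: no change — werasinpul
  rule 3 (vowel merger): werasinpul → wirasinpul
  rule 4 (nasal place assimilation): wirasinpul → wirasimpul
  rule 5 (vowel merger): wirasimpul → wirasimpol
  ⇒ Vutoran wirasimpol
Only 'wirasimpol' matches the regular Vutoran development of *werasinbul.

wirasimpol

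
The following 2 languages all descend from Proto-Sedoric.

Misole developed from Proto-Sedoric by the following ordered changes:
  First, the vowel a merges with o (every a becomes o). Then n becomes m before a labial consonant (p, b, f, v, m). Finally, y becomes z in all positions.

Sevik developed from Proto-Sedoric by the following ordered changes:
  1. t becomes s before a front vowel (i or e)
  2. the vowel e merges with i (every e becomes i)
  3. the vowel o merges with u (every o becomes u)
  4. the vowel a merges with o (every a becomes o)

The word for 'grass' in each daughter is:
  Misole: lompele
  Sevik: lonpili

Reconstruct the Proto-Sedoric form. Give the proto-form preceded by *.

Position 5: Misole has e, Sevik has i. Misole preserves e here (none of its changes turn any other segment into e), so the proto-segment is *e.
Position 3: Misole has m, Sevik has n. Sevik preserves n here (none of its changes turn any other segment into n), so the proto-segment is *n.
Continuing position by position gives *lanpele; check it forward:
Misole: start from *lanpele.
  rule 1 (vowel merger): lanpele → lonpele
  rule 2 (nasal place assimilation): lonpele → lompele
  rule 3: no change — lompele
  ⇒ Misole lompele
Sevik: *lanpele > lanpili > lonpili  (by vowel merger, vowel merger)
*lanpele is the unique common source.

*lanpele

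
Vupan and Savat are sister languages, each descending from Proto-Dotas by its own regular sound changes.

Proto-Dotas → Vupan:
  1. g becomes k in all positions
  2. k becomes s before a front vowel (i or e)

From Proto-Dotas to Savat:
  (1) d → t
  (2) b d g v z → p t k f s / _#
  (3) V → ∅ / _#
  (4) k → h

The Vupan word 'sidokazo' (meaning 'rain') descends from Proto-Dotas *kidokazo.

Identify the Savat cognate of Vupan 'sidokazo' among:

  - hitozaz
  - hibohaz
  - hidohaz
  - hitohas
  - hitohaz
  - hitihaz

Savat: *kidokazo
  kidokazo → kitokazo   [unconditioned shift]
  kitokazo (rule 2 does not apply)
  kitokazo → kitokaz   [apocope]
  kitokaz → hitohaz   [unconditioned shift]
  giving Savat hitohaz.
The other candidates each miss or misapply at least one Savat change.

hitohaz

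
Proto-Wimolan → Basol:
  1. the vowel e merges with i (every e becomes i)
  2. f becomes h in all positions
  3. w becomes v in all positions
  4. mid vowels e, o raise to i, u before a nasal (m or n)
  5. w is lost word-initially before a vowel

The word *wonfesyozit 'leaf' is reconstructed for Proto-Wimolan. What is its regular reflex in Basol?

vunhisyozit

Basol: start from *wonfesyozit.
  rule 1 (vowel merger): wonfesyozit → wonfisyozit
  rule 2 (unconditioned shift): wonfisyozit → wonhisyozit
  rule 3 (unconditioned shift): wonhisyozit → vonhisyozit
  rule 4 (pre-nasal raising): vonhisyozit → vunhisyozit
  rule 5: no change — vunhisyozit
  ⇒ Basol vunhisyozit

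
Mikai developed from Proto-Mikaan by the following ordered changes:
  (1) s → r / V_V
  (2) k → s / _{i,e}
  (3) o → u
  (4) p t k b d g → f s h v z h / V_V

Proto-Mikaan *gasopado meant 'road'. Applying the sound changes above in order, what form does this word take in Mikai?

Mikai: start from *gasopado.
  rule 1 (rhotacism): gasopado → garopado
  rule 2: no change — garopado
  rule 3 (vowel merger): garopado → garupadu
  rule 4 (intervocalic lenition): garupadu → garufazu
  ⇒ Mikai garufazu

garufazu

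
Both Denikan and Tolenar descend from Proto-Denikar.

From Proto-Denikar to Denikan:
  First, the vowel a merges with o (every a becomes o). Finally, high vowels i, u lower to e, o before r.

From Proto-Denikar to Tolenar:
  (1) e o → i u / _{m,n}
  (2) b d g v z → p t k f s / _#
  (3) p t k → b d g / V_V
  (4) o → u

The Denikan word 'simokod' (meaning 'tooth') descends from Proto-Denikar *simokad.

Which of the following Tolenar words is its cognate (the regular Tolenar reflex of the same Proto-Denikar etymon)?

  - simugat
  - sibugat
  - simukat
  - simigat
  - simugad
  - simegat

simugat

Tolenar: *simokad > simokat > simogat > simugat  (by final devoicing, intervocalic voicing, vowel merger)
The other candidates each miss or misapply at least one Tolenar change.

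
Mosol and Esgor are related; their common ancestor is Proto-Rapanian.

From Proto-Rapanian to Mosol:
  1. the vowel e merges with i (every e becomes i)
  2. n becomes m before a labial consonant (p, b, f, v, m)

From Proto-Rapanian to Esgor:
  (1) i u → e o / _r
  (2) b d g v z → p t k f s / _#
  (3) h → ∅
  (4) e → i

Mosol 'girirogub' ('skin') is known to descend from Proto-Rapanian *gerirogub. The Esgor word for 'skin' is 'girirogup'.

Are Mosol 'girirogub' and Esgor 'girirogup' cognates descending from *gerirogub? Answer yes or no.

Derive the expected Esgor reflex of *gerirogub:
Esgor: *gerirogub
  gerirogub → gererogub   [pre-rhotic lowering]
  gererogub → gererogup   [final devoicing]
  gererogup (rule 3 does not apply)
  gererogup → girirogup   [vowel merger]
  giving Esgor girirogup.
Esgor 'girirogup' matches the regular reflex exactly, so the pair is cognate.

yes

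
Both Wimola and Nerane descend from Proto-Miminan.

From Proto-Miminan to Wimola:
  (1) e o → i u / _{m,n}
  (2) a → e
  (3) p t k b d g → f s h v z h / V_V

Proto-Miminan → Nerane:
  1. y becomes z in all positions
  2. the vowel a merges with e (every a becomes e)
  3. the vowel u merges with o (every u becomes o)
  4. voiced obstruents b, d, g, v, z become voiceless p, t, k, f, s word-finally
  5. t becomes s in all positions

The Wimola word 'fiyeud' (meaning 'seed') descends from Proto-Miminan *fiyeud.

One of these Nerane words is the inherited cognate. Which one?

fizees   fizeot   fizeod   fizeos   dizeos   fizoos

fizeos

Nerane: start from *fiyeud.
  rule 1 (unconditioned shift): fiyeud → fizeud
  rule 2: no change — fizeud
  rule 3 (vowel merger): fizeud → fizeod
  rule 4 (final devoicing): fizeod → fizeot
  rule 5 (unconditioned shift): fizeot → fizeos
  ⇒ Nerane fizeos
Among the options, 'fizeos' alone shows every Nerane change applied in order.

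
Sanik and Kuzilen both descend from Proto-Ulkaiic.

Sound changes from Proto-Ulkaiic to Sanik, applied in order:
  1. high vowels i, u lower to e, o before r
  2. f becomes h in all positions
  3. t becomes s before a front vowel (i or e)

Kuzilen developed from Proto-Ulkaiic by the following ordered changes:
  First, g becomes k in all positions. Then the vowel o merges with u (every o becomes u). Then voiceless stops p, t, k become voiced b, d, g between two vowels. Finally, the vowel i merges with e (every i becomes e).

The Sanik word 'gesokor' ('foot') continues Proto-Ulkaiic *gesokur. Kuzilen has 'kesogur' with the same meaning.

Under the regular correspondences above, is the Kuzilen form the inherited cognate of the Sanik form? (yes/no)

no

Derive the expected Kuzilen reflex of *gesokur:
Kuzilen: start from *gesokur.
  rule 1 (unconditioned shift): gesokur → kesokur
  rule 2 (vowel merger): kesokur → kesukur
  rule 3 (intervocalic voicing): kesukur → kesugur
  rule 4: no change — kesugur
  ⇒ Kuzilen kesugur
The regular Kuzilen reflex would be 'kesugur', but the attested form is 'kesogur'. The correspondence is irregular, so they are not cognates (the Kuzilen form has a different source).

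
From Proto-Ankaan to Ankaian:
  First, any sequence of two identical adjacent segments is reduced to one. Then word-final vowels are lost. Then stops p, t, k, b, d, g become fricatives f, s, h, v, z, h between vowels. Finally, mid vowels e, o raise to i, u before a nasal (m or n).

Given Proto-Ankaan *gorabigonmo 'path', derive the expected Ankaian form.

Ankaian: start from *gorabigonmo.
  rule 1: no change — gorabigonmo
  rule 2 (apocope): gorabigonmo → gorabigonm
  rule 3 (intervocalic lenition): gorabigonm → goravihonm
  rule 4 (pre-nasal raising): goravihonm → goravihunm
  ⇒ Ankaian goravihunm

goravihunm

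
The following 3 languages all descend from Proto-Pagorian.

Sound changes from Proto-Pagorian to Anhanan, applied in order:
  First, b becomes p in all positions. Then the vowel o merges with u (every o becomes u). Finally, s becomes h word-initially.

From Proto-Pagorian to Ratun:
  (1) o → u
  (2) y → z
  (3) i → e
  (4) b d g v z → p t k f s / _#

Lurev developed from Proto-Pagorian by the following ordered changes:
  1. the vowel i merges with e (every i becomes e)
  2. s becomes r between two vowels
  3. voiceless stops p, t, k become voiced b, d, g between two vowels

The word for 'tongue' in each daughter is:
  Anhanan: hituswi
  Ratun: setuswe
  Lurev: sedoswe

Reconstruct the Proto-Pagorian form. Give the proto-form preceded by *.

*sitoswi

Position 2: Anhanan has i, Ratun has e, Lurev has e. Anhanan preserves i here (none of its changes turn any other segment into i), so the proto-segment is *i.
Position 7: Anhanan has i, Ratun has e, Lurev has e. Anhanan preserves i here (none of its changes turn any other segment into i), so the proto-segment is *i.
Continuing position by position gives *sitoswi; check it forward:
Anhanan: *sitoswi > situswi > hituswi  (by vowel merger, debuccalisation)
Ratun: *sitoswi > situswi > setuswe  (by vowel merger, vowel merger)
Lurev: start from *sitoswi.
  rule 1 (vowel merger): sitoswi → setoswe
  rule 2: no change — setoswe
  rule 3 (intervocalic voicing): setoswe → sedoswe
  ⇒ Lurev sedoswe
Only *sitoswi yields all of Anhanan hituswi, Ratun setuswe, Lurev sedoswe.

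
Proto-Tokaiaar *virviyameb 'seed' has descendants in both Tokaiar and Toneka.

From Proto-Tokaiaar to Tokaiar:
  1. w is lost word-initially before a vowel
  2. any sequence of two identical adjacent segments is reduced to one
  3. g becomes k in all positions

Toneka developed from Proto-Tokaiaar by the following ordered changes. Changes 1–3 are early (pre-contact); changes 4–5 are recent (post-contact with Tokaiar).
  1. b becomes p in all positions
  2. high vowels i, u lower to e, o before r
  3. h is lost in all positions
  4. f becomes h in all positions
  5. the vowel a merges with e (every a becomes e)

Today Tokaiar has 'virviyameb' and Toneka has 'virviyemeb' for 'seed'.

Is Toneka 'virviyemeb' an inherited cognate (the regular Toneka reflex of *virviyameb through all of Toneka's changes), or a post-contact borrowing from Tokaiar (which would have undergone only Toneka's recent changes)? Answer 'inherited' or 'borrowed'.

borrowed

If inherited, *virviyameb would pass through all of Toneka's changes:
Toneka: start from *virviyameb.
  rule 1 (unconditioned shift): virviyameb → virviyamep
  rule 2 (pre-rhotic lowering): virviyamep → verviyamep
  rule 3: no change — verviyamep
  rule 4: no change — verviyamep
  rule 5 (vowel merger): verviyamep → verviyemep
  ⇒ Toneka verviyemep
If borrowed from Tokaiar 'virviyameb' after the early changes, it would undergo only the recent ones:
  rule 4 (unconditioned shift): no change (virviyameb)
  rule 5 (vowel merger): virviyameb → virviyemeb
  ⇒ as a loan: virviyemeb
Toneka 'virviyemeb' matches the loan outcome 'virviyemeb', not the inherited 'verviyemep' — it skipped the early Toneka changes, so it was borrowed from Tokaiar.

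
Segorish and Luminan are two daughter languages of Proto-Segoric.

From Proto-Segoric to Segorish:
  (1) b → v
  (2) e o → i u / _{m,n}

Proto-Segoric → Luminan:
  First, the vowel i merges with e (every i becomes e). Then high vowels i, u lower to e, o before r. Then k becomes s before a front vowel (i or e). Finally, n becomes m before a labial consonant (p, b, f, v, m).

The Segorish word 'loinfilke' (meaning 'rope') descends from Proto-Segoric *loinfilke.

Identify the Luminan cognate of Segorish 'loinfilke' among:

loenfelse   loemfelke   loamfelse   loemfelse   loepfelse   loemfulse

loemfelse

Luminan: start from *loinfilke.
  rule 1 (vowel merger): loinfilke → loenfelke
  rule 2: no change — loenfelke
  rule 3 (palatalisation): loenfelke → loenfelse
  rule 4 (nasal place assimilation): loenfelse → loemfelse
  ⇒ Luminan loemfelse
Only 'loemfelse' matches the regular Luminan development of *loinfilke.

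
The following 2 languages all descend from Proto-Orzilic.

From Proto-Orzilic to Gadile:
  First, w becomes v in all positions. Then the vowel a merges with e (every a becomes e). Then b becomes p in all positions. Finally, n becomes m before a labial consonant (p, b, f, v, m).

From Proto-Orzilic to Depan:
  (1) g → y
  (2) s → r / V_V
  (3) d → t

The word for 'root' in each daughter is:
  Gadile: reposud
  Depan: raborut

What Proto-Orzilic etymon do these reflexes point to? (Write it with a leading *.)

Position 5: Gadile has s, Depan has r. Gadile preserves s here (none of its changes turn any other segment into s), so the proto-segment is *s.
Position 2: Gadile has e, Depan has a. Depan preserves a here (none of its changes turn any other segment into a), so the proto-segment is *a.
Verify the candidate proto-form against each daughter:
Gadile: *rabosud
  rabosud (rule 1 does not apply)
  rabosud → rebosud   [vowel merger]
  rebosud → reposud   [unconditioned shift]
  reposud (rule 4 does not apply)
  giving Gadile reposud.
Depan: start from *rabosud.
  rule 1: no change — rabosud
  rule 2 (rhotacism): rabosud → raborud
  rule 3 (unconditioned shift): raborud → raborut
  ⇒ Depan raborut
No other proto-form is consistent with every reflex, so the reconstruction is *rabosud.

*rabosud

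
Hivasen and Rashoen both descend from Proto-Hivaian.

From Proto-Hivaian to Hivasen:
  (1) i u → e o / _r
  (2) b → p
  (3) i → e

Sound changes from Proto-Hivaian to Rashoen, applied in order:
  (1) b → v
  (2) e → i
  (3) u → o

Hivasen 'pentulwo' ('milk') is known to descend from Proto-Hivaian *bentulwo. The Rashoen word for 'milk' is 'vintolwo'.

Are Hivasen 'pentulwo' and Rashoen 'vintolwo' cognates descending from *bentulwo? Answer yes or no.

Derive the expected Rashoen reflex of *bentulwo:
Rashoen: *bentulwo
  bentulwo → ventulwo   [unconditioned shift]
  ventulwo → vintulwo   [vowel merger]
  vintulwo → vintolwo   [vowel merger]
  giving Rashoen vintolwo.
Rashoen 'vintolwo' matches the regular reflex exactly, so the pair is cognate.

yes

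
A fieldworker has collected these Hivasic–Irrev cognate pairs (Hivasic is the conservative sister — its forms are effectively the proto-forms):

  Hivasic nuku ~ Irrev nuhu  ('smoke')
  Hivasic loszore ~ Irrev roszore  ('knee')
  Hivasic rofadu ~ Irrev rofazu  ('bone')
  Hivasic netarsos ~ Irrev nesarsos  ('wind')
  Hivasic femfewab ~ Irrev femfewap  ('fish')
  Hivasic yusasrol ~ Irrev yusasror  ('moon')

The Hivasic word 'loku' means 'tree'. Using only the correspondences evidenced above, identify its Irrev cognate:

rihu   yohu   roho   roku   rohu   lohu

rohu

loszore ~ roszore — Hivasic l corresponds to Irrev r word-initially before a back vowel.
nuku ~ nuhu — Hivasic k corresponds to Irrev h between vowels (before a back vowel).
Applying these to Hivasic 'loku':
  loku → roku   (l→r word-initially before a back vowel)
  roku → rohu   (k→h between vowels (before a back vowel))
So the Irrev cognate is 'rohu'.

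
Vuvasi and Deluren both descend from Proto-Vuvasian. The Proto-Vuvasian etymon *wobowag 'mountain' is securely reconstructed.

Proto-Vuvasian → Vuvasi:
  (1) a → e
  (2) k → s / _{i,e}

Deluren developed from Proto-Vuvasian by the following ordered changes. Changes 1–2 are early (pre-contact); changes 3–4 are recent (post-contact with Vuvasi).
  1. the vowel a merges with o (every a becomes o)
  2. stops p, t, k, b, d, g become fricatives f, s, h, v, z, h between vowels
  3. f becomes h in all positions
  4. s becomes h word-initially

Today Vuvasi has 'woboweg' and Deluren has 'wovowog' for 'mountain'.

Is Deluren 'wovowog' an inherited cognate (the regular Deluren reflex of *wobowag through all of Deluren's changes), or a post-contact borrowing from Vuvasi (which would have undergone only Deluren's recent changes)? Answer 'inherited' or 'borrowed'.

If inherited, *wobowag would pass through all of Deluren's changes:
Deluren: *wobowag
  wobowag → wobowog   [vowel merger]
  wobowog → wovowog   [intervocalic lenition]
  wovowog (rule 3 does not apply)
  wovowog (rule 4 does not apply)
  giving Deluren wovowog.
If borrowed from Vuvasi 'woboweg' after the early changes, it would undergo only the recent ones:
  rule 3 (unconditioned shift): no change (woboweg)
  rule 4 (debuccalisation): no change (woboweg)
  ⇒ as a loan: woboweg
Deluren 'wovowog' matches the inherited outcome exactly, so it is an inherited cognate, not a loan.

inherited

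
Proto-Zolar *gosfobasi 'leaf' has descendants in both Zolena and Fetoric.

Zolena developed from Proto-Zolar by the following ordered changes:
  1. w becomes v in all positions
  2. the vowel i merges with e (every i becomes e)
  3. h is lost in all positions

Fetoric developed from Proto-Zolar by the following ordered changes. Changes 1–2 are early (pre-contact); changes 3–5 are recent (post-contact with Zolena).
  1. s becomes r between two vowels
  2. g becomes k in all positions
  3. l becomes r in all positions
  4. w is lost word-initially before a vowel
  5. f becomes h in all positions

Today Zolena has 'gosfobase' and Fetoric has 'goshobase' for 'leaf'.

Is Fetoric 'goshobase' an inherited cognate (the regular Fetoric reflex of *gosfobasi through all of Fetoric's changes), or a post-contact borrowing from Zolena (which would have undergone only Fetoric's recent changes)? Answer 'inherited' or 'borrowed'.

If inherited, *gosfobasi would pass through all of Fetoric's changes:
Fetoric: *gosfobasi > gosfobari > kosfobari > koshobari  (by rhotacism, unconditioned shift, unconditioned shift)
If borrowed from Zolena 'gosfobase' after the early changes, it would undergo only the recent ones:
  rule 3 (unconditioned shift): no change (gosfobase)
  rule 4 (glide loss): no change (gosfobase)
  rule 5 (unconditioned shift): gosfobase → goshobase
  ⇒ as a loan: goshobase
Fetoric 'goshobase' matches the loan outcome 'goshobase', not the inherited 'koshobari' — it skipped the early Fetoric changes, so it was borrowed from Zolena.

borrowed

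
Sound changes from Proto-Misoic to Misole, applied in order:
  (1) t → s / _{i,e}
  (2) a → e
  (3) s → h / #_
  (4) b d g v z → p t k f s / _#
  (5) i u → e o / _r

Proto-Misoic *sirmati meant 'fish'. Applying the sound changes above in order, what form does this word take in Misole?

hermesi

Misole: *sirmati
  sirmati → sirmasi   [palatalisation]
  sirmasi → sirmesi   [vowel merger]
  sirmesi → hirmesi   [debuccalisation]
  hirmesi (rule 4 does not apply)
  hirmesi → hermesi   [pre-rhotic lowering]
  giving Misole hermesi.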